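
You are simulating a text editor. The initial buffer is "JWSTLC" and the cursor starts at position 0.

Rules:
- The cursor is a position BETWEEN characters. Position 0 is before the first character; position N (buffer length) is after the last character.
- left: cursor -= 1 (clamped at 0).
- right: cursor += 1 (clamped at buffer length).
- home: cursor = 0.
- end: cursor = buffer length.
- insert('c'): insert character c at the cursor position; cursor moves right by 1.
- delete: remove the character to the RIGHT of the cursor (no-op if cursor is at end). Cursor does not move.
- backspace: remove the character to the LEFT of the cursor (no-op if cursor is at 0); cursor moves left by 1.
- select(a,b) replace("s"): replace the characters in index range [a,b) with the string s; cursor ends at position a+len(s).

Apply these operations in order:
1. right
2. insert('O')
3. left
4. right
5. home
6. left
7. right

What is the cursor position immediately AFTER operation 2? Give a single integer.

After op 1 (right): buf='JWSTLC' cursor=1
After op 2 (insert('O')): buf='JOWSTLC' cursor=2

Answer: 2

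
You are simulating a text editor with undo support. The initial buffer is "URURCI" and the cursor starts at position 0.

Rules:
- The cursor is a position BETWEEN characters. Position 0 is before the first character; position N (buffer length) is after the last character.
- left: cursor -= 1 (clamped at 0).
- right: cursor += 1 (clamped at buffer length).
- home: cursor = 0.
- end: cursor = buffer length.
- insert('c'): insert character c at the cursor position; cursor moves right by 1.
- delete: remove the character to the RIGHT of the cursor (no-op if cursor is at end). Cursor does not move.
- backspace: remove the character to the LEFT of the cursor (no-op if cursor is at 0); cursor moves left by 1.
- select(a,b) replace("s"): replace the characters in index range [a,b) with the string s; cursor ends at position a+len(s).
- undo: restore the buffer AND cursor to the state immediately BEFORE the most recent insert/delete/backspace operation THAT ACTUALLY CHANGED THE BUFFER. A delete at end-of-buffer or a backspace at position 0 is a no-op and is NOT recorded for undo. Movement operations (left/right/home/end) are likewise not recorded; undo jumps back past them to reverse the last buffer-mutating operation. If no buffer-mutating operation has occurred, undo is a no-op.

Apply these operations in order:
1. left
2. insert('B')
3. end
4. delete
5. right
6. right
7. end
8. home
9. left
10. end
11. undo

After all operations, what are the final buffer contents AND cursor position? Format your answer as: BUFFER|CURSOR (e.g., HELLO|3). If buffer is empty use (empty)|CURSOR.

Answer: URURCI|0

Derivation:
After op 1 (left): buf='URURCI' cursor=0
After op 2 (insert('B')): buf='BURURCI' cursor=1
After op 3 (end): buf='BURURCI' cursor=7
After op 4 (delete): buf='BURURCI' cursor=7
After op 5 (right): buf='BURURCI' cursor=7
After op 6 (right): buf='BURURCI' cursor=7
After op 7 (end): buf='BURURCI' cursor=7
After op 8 (home): buf='BURURCI' cursor=0
After op 9 (left): buf='BURURCI' cursor=0
After op 10 (end): buf='BURURCI' cursor=7
After op 11 (undo): buf='URURCI' cursor=0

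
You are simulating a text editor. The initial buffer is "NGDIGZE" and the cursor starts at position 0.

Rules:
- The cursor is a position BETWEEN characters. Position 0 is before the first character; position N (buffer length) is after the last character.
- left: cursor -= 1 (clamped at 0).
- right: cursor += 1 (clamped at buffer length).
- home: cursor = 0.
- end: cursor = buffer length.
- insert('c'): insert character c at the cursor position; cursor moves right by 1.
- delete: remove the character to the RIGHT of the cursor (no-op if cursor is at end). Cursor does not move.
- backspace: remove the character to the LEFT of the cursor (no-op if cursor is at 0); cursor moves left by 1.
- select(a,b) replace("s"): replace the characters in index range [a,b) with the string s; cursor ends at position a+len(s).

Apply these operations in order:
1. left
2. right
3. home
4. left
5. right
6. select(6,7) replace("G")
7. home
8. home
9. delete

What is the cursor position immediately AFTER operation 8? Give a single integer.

Answer: 0

Derivation:
After op 1 (left): buf='NGDIGZE' cursor=0
After op 2 (right): buf='NGDIGZE' cursor=1
After op 3 (home): buf='NGDIGZE' cursor=0
After op 4 (left): buf='NGDIGZE' cursor=0
After op 5 (right): buf='NGDIGZE' cursor=1
After op 6 (select(6,7) replace("G")): buf='NGDIGZG' cursor=7
After op 7 (home): buf='NGDIGZG' cursor=0
After op 8 (home): buf='NGDIGZG' cursor=0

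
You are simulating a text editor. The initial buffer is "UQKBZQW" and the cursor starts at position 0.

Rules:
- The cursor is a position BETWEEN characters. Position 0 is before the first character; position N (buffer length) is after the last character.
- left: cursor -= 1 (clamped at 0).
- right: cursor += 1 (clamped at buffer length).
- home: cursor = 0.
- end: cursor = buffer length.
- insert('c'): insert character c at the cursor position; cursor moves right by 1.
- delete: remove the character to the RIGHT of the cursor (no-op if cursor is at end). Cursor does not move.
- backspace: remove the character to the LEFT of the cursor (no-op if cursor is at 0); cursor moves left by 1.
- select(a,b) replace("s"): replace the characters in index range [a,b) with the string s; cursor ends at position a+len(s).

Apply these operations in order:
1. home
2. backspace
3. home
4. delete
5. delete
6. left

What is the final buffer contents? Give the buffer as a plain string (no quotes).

After op 1 (home): buf='UQKBZQW' cursor=0
After op 2 (backspace): buf='UQKBZQW' cursor=0
After op 3 (home): buf='UQKBZQW' cursor=0
After op 4 (delete): buf='QKBZQW' cursor=0
After op 5 (delete): buf='KBZQW' cursor=0
After op 6 (left): buf='KBZQW' cursor=0

Answer: KBZQW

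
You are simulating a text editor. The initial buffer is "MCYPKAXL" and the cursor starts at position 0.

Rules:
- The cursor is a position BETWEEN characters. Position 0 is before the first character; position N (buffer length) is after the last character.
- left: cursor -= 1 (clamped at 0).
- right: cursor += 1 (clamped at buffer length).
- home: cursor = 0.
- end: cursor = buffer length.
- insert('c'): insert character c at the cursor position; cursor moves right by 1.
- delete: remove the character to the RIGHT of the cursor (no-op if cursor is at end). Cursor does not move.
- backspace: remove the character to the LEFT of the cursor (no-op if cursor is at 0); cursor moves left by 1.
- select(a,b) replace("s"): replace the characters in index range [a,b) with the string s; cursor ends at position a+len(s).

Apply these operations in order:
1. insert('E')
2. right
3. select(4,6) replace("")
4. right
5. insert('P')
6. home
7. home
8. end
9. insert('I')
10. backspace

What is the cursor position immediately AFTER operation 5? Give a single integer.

After op 1 (insert('E')): buf='EMCYPKAXL' cursor=1
After op 2 (right): buf='EMCYPKAXL' cursor=2
After op 3 (select(4,6) replace("")): buf='EMCYAXL' cursor=4
After op 4 (right): buf='EMCYAXL' cursor=5
After op 5 (insert('P')): buf='EMCYAPXL' cursor=6

Answer: 6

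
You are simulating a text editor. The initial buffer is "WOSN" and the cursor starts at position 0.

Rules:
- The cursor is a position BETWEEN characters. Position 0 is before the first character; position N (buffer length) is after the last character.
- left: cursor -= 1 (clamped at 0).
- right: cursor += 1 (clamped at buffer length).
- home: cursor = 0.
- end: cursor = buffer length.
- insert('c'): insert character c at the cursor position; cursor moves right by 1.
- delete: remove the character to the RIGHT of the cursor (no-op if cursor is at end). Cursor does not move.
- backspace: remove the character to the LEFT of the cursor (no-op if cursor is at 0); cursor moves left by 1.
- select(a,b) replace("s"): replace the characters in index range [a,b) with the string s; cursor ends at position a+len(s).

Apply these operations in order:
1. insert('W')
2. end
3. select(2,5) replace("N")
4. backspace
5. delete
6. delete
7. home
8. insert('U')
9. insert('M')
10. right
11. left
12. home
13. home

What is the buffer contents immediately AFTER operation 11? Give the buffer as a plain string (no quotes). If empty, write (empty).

After op 1 (insert('W')): buf='WWOSN' cursor=1
After op 2 (end): buf='WWOSN' cursor=5
After op 3 (select(2,5) replace("N")): buf='WWN' cursor=3
After op 4 (backspace): buf='WW' cursor=2
After op 5 (delete): buf='WW' cursor=2
After op 6 (delete): buf='WW' cursor=2
After op 7 (home): buf='WW' cursor=0
After op 8 (insert('U')): buf='UWW' cursor=1
After op 9 (insert('M')): buf='UMWW' cursor=2
After op 10 (right): buf='UMWW' cursor=3
After op 11 (left): buf='UMWW' cursor=2

Answer: UMWW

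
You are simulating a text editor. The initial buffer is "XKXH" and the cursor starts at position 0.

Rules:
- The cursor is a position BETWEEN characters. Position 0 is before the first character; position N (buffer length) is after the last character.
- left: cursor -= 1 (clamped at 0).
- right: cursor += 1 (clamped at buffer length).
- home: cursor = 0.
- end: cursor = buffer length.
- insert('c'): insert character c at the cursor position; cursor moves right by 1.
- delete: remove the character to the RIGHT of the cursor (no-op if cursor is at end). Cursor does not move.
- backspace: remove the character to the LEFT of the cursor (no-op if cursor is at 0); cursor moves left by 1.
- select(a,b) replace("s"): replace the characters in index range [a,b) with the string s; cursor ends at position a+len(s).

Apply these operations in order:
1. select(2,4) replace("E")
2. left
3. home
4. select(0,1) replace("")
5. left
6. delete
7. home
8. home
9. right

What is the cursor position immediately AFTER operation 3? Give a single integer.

Answer: 0

Derivation:
After op 1 (select(2,4) replace("E")): buf='XKE' cursor=3
After op 2 (left): buf='XKE' cursor=2
After op 3 (home): buf='XKE' cursor=0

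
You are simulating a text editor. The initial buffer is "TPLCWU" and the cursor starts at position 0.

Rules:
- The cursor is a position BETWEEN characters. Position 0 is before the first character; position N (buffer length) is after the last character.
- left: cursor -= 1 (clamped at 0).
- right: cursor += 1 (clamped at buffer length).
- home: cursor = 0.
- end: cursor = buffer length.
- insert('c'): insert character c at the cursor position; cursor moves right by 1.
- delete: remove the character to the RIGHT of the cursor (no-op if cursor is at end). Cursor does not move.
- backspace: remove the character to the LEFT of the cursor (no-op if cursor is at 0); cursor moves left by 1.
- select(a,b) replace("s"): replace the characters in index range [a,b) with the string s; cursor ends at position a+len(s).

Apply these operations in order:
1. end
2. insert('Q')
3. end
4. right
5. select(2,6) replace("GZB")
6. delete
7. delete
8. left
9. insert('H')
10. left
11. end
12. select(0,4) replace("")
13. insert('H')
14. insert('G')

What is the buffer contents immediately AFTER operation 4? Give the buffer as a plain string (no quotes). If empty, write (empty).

After op 1 (end): buf='TPLCWU' cursor=6
After op 2 (insert('Q')): buf='TPLCWUQ' cursor=7
After op 3 (end): buf='TPLCWUQ' cursor=7
After op 4 (right): buf='TPLCWUQ' cursor=7

Answer: TPLCWUQ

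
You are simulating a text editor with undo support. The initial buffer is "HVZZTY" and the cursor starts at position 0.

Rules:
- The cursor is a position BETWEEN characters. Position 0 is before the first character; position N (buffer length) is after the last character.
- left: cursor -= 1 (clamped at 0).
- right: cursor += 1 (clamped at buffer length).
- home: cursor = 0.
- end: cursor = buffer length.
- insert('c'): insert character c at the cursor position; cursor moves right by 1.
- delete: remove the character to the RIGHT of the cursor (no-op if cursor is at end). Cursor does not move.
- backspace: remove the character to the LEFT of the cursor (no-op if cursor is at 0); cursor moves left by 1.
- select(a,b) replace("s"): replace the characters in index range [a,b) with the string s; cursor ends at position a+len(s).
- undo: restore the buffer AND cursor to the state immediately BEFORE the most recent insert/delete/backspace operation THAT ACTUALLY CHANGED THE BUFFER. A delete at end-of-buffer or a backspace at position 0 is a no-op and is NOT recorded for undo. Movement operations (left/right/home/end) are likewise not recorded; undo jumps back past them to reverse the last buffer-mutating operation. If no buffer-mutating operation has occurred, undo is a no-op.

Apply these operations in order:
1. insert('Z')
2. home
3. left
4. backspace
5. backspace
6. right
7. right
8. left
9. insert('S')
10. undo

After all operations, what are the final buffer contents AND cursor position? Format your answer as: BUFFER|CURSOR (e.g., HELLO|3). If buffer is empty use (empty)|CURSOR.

Answer: ZHVZZTY|1

Derivation:
After op 1 (insert('Z')): buf='ZHVZZTY' cursor=1
After op 2 (home): buf='ZHVZZTY' cursor=0
After op 3 (left): buf='ZHVZZTY' cursor=0
After op 4 (backspace): buf='ZHVZZTY' cursor=0
After op 5 (backspace): buf='ZHVZZTY' cursor=0
After op 6 (right): buf='ZHVZZTY' cursor=1
After op 7 (right): buf='ZHVZZTY' cursor=2
After op 8 (left): buf='ZHVZZTY' cursor=1
After op 9 (insert('S')): buf='ZSHVZZTY' cursor=2
After op 10 (undo): buf='ZHVZZTY' cursor=1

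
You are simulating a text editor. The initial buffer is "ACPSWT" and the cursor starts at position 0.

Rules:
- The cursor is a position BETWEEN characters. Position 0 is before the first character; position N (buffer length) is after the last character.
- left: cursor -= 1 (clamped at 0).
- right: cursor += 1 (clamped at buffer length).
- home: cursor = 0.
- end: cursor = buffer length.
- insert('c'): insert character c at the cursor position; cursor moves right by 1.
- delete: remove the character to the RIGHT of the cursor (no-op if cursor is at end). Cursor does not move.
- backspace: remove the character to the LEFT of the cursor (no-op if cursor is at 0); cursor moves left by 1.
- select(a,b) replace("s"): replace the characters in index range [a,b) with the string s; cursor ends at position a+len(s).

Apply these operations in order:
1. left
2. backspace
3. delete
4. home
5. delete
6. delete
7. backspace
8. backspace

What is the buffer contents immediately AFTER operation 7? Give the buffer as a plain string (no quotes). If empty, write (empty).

After op 1 (left): buf='ACPSWT' cursor=0
After op 2 (backspace): buf='ACPSWT' cursor=0
After op 3 (delete): buf='CPSWT' cursor=0
After op 4 (home): buf='CPSWT' cursor=0
After op 5 (delete): buf='PSWT' cursor=0
After op 6 (delete): buf='SWT' cursor=0
After op 7 (backspace): buf='SWT' cursor=0

Answer: SWT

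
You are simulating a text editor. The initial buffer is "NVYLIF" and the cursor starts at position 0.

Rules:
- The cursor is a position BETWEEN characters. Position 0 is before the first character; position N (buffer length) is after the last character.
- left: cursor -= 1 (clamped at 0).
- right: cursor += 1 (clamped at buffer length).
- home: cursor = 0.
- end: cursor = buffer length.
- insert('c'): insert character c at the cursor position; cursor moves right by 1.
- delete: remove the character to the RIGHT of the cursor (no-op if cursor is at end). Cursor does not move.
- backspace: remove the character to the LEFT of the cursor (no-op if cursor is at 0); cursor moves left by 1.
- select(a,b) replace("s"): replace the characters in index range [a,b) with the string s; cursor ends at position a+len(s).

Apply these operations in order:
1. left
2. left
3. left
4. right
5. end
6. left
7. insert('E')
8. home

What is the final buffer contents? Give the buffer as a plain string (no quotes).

After op 1 (left): buf='NVYLIF' cursor=0
After op 2 (left): buf='NVYLIF' cursor=0
After op 3 (left): buf='NVYLIF' cursor=0
After op 4 (right): buf='NVYLIF' cursor=1
After op 5 (end): buf='NVYLIF' cursor=6
After op 6 (left): buf='NVYLIF' cursor=5
After op 7 (insert('E')): buf='NVYLIEF' cursor=6
After op 8 (home): buf='NVYLIEF' cursor=0

Answer: NVYLIEF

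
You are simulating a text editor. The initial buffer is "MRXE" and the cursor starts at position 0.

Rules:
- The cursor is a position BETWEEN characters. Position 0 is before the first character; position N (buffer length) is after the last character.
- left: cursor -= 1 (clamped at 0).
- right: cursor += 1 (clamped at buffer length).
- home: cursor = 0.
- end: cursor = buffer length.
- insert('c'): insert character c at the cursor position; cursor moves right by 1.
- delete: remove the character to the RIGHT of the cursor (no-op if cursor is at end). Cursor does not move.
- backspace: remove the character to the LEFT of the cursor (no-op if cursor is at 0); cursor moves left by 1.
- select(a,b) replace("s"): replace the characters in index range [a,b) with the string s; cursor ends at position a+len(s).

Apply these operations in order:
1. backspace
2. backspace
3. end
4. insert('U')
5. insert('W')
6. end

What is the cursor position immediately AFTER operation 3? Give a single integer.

Answer: 4

Derivation:
After op 1 (backspace): buf='MRXE' cursor=0
After op 2 (backspace): buf='MRXE' cursor=0
After op 3 (end): buf='MRXE' cursor=4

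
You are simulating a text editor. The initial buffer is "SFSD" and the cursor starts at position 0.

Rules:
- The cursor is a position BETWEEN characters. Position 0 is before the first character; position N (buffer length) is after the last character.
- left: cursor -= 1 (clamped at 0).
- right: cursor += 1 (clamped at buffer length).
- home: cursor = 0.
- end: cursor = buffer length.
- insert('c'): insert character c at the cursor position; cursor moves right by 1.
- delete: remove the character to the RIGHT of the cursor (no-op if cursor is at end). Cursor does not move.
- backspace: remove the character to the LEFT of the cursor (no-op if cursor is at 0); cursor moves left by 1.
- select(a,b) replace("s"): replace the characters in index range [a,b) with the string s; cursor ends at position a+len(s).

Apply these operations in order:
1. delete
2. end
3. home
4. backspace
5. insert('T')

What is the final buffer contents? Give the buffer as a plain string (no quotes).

Answer: TFSD

Derivation:
After op 1 (delete): buf='FSD' cursor=0
After op 2 (end): buf='FSD' cursor=3
After op 3 (home): buf='FSD' cursor=0
After op 4 (backspace): buf='FSD' cursor=0
After op 5 (insert('T')): buf='TFSD' cursor=1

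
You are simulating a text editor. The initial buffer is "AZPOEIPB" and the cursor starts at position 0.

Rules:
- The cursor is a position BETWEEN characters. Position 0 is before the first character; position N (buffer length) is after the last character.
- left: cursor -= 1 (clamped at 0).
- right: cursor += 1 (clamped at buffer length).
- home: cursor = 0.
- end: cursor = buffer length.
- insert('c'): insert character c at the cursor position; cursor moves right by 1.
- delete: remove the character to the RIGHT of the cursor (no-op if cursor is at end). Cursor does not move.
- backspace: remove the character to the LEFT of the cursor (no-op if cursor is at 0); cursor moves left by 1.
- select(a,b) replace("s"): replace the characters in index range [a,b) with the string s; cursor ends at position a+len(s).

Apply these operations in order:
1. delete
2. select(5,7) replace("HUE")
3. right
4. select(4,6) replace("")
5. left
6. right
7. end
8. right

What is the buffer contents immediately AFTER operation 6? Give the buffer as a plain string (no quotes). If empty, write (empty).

Answer: ZPOEUE

Derivation:
After op 1 (delete): buf='ZPOEIPB' cursor=0
After op 2 (select(5,7) replace("HUE")): buf='ZPOEIHUE' cursor=8
After op 3 (right): buf='ZPOEIHUE' cursor=8
After op 4 (select(4,6) replace("")): buf='ZPOEUE' cursor=4
After op 5 (left): buf='ZPOEUE' cursor=3
After op 6 (right): buf='ZPOEUE' cursor=4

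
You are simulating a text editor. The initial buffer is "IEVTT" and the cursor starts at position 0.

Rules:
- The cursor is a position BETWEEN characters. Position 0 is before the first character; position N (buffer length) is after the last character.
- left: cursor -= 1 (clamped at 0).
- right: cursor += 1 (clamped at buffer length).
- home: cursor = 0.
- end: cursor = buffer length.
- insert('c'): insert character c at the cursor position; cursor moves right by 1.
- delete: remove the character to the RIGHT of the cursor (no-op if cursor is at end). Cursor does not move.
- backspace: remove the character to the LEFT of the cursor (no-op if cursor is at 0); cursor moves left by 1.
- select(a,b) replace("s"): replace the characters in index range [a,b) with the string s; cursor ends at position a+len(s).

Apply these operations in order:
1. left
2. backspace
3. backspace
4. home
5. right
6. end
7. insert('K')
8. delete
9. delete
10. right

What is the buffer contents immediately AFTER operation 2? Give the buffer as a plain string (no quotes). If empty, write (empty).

After op 1 (left): buf='IEVTT' cursor=0
After op 2 (backspace): buf='IEVTT' cursor=0

Answer: IEVTT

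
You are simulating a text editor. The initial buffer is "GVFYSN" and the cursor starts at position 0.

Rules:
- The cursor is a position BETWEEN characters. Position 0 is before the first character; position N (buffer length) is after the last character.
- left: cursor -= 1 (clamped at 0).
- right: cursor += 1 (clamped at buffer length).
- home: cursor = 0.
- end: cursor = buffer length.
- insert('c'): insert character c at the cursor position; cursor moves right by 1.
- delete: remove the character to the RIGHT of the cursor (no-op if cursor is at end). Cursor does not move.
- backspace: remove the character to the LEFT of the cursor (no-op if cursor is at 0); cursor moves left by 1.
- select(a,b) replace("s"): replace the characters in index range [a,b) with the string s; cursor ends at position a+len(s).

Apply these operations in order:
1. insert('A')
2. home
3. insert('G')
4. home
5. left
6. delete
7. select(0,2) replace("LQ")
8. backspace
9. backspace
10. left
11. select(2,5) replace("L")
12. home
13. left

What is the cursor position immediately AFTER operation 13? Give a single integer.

After op 1 (insert('A')): buf='AGVFYSN' cursor=1
After op 2 (home): buf='AGVFYSN' cursor=0
After op 3 (insert('G')): buf='GAGVFYSN' cursor=1
After op 4 (home): buf='GAGVFYSN' cursor=0
After op 5 (left): buf='GAGVFYSN' cursor=0
After op 6 (delete): buf='AGVFYSN' cursor=0
After op 7 (select(0,2) replace("LQ")): buf='LQVFYSN' cursor=2
After op 8 (backspace): buf='LVFYSN' cursor=1
After op 9 (backspace): buf='VFYSN' cursor=0
After op 10 (left): buf='VFYSN' cursor=0
After op 11 (select(2,5) replace("L")): buf='VFL' cursor=3
After op 12 (home): buf='VFL' cursor=0
After op 13 (left): buf='VFL' cursor=0

Answer: 0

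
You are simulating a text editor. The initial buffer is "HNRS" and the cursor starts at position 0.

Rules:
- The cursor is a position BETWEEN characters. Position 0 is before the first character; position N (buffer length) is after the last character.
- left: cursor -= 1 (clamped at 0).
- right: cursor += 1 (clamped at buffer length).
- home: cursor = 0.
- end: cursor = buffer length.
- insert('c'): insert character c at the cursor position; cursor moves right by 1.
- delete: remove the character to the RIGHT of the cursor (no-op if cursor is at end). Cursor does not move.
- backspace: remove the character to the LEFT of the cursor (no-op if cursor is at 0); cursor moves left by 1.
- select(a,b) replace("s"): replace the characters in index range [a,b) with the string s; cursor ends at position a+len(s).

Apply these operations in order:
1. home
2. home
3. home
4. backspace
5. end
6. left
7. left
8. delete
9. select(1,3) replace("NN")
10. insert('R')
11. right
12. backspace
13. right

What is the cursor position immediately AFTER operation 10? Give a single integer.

Answer: 4

Derivation:
After op 1 (home): buf='HNRS' cursor=0
After op 2 (home): buf='HNRS' cursor=0
After op 3 (home): buf='HNRS' cursor=0
After op 4 (backspace): buf='HNRS' cursor=0
After op 5 (end): buf='HNRS' cursor=4
After op 6 (left): buf='HNRS' cursor=3
After op 7 (left): buf='HNRS' cursor=2
After op 8 (delete): buf='HNS' cursor=2
After op 9 (select(1,3) replace("NN")): buf='HNN' cursor=3
After op 10 (insert('R')): buf='HNNR' cursor=4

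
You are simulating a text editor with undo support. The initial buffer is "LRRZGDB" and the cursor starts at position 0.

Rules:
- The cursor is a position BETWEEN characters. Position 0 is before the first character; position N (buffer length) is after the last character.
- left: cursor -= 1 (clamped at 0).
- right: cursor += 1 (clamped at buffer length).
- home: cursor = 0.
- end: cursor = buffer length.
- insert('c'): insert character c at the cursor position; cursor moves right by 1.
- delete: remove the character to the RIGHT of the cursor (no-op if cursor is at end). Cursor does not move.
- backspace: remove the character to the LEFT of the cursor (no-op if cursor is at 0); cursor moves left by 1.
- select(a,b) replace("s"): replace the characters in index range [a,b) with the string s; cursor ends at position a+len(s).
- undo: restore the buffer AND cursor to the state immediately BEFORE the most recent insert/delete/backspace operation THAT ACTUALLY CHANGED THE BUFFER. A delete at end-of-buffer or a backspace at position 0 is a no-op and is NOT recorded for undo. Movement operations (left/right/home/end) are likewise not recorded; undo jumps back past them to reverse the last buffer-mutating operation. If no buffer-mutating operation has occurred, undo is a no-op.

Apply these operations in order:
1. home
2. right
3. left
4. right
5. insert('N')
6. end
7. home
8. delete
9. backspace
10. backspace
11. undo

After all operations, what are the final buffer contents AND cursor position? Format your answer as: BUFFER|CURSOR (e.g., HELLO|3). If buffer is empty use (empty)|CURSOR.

Answer: LNRRZGDB|0

Derivation:
After op 1 (home): buf='LRRZGDB' cursor=0
After op 2 (right): buf='LRRZGDB' cursor=1
After op 3 (left): buf='LRRZGDB' cursor=0
After op 4 (right): buf='LRRZGDB' cursor=1
After op 5 (insert('N')): buf='LNRRZGDB' cursor=2
After op 6 (end): buf='LNRRZGDB' cursor=8
After op 7 (home): buf='LNRRZGDB' cursor=0
After op 8 (delete): buf='NRRZGDB' cursor=0
After op 9 (backspace): buf='NRRZGDB' cursor=0
After op 10 (backspace): buf='NRRZGDB' cursor=0
After op 11 (undo): buf='LNRRZGDB' cursor=0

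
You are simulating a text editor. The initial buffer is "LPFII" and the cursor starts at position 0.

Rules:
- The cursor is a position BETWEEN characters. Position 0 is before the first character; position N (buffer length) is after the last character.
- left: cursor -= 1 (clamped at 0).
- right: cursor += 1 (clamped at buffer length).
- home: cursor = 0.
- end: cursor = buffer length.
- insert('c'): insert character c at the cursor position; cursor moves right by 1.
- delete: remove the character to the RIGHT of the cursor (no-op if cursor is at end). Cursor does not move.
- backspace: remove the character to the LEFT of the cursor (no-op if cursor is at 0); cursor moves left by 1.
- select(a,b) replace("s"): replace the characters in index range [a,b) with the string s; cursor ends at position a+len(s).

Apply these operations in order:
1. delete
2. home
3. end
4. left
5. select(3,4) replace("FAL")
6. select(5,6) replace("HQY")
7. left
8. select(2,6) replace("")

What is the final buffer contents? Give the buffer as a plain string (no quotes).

Answer: PFQY

Derivation:
After op 1 (delete): buf='PFII' cursor=0
After op 2 (home): buf='PFII' cursor=0
After op 3 (end): buf='PFII' cursor=4
After op 4 (left): buf='PFII' cursor=3
After op 5 (select(3,4) replace("FAL")): buf='PFIFAL' cursor=6
After op 6 (select(5,6) replace("HQY")): buf='PFIFAHQY' cursor=8
After op 7 (left): buf='PFIFAHQY' cursor=7
After op 8 (select(2,6) replace("")): buf='PFQY' cursor=2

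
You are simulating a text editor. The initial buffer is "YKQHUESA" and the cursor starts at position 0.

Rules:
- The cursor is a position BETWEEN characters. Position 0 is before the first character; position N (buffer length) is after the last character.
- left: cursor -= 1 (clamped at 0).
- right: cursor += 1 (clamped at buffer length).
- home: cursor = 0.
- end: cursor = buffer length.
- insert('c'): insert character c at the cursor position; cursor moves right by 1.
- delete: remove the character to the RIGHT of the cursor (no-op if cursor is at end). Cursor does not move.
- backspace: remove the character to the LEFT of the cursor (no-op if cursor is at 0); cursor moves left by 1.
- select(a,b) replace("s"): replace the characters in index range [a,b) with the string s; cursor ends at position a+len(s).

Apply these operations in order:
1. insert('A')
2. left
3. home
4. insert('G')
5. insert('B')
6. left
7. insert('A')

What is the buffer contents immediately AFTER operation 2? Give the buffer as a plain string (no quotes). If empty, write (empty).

After op 1 (insert('A')): buf='AYKQHUESA' cursor=1
After op 2 (left): buf='AYKQHUESA' cursor=0

Answer: AYKQHUESA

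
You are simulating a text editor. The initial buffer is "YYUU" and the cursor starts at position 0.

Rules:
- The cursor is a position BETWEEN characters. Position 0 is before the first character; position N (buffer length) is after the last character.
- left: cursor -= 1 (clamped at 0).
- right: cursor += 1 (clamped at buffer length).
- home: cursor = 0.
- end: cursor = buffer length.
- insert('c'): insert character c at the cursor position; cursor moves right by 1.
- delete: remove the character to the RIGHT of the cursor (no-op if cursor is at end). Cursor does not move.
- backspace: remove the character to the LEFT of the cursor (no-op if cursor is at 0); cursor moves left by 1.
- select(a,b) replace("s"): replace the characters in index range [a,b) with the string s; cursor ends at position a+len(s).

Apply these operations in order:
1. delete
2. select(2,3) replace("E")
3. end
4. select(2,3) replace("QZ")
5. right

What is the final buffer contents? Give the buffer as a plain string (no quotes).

Answer: YUQZ

Derivation:
After op 1 (delete): buf='YUU' cursor=0
After op 2 (select(2,3) replace("E")): buf='YUE' cursor=3
After op 3 (end): buf='YUE' cursor=3
After op 4 (select(2,3) replace("QZ")): buf='YUQZ' cursor=4
After op 5 (right): buf='YUQZ' cursor=4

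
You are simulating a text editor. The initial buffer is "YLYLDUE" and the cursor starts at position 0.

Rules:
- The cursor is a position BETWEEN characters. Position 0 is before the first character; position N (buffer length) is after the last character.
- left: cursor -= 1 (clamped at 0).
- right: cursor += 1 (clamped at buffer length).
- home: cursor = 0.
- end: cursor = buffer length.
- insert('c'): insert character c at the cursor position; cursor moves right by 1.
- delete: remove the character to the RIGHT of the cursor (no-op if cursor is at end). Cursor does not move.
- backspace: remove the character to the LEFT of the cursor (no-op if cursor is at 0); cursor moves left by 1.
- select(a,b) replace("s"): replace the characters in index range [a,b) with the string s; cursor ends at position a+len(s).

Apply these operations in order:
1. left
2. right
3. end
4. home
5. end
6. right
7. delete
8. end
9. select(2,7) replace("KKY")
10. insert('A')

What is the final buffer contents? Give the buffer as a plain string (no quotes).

After op 1 (left): buf='YLYLDUE' cursor=0
After op 2 (right): buf='YLYLDUE' cursor=1
After op 3 (end): buf='YLYLDUE' cursor=7
After op 4 (home): buf='YLYLDUE' cursor=0
After op 5 (end): buf='YLYLDUE' cursor=7
After op 6 (right): buf='YLYLDUE' cursor=7
After op 7 (delete): buf='YLYLDUE' cursor=7
After op 8 (end): buf='YLYLDUE' cursor=7
After op 9 (select(2,7) replace("KKY")): buf='YLKKY' cursor=5
After op 10 (insert('A')): buf='YLKKYA' cursor=6

Answer: YLKKYA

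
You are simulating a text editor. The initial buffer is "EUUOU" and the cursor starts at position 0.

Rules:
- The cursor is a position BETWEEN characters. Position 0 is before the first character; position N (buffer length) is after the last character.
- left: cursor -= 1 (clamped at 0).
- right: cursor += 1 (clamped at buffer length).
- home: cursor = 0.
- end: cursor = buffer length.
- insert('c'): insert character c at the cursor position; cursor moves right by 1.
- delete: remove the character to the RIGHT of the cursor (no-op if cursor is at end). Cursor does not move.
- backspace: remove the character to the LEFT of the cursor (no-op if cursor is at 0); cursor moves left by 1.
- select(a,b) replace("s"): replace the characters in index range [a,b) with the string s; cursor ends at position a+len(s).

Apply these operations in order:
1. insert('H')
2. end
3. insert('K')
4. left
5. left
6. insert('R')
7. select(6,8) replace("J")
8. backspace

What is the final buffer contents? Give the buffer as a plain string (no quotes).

After op 1 (insert('H')): buf='HEUUOU' cursor=1
After op 2 (end): buf='HEUUOU' cursor=6
After op 3 (insert('K')): buf='HEUUOUK' cursor=7
After op 4 (left): buf='HEUUOUK' cursor=6
After op 5 (left): buf='HEUUOUK' cursor=5
After op 6 (insert('R')): buf='HEUUORUK' cursor=6
After op 7 (select(6,8) replace("J")): buf='HEUUORJ' cursor=7
After op 8 (backspace): buf='HEUUOR' cursor=6

Answer: HEUUOR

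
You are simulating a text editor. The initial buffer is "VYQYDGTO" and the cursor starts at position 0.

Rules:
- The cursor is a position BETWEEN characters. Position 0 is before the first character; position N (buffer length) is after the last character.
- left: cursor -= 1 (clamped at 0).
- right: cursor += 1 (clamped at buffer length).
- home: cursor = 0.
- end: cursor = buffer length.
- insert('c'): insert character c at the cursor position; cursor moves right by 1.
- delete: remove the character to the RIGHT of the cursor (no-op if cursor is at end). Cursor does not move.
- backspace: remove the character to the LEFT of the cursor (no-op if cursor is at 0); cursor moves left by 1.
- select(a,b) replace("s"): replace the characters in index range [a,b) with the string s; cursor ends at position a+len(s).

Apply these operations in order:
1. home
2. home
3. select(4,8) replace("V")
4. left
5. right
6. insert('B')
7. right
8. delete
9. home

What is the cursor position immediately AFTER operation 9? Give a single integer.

After op 1 (home): buf='VYQYDGTO' cursor=0
After op 2 (home): buf='VYQYDGTO' cursor=0
After op 3 (select(4,8) replace("V")): buf='VYQYV' cursor=5
After op 4 (left): buf='VYQYV' cursor=4
After op 5 (right): buf='VYQYV' cursor=5
After op 6 (insert('B')): buf='VYQYVB' cursor=6
After op 7 (right): buf='VYQYVB' cursor=6
After op 8 (delete): buf='VYQYVB' cursor=6
After op 9 (home): buf='VYQYVB' cursor=0

Answer: 0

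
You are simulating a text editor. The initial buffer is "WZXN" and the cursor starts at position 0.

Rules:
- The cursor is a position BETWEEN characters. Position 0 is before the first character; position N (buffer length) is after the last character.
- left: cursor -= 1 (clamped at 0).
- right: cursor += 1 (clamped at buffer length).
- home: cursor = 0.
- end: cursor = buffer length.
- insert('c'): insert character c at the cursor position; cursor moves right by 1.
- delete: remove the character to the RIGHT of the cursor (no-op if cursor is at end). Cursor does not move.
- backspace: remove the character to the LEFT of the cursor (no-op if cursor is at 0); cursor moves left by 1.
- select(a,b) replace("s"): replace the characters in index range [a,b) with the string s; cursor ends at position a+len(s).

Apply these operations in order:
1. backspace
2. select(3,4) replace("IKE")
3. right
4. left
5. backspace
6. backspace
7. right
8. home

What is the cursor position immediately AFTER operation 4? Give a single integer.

Answer: 5

Derivation:
After op 1 (backspace): buf='WZXN' cursor=0
After op 2 (select(3,4) replace("IKE")): buf='WZXIKE' cursor=6
After op 3 (right): buf='WZXIKE' cursor=6
After op 4 (left): buf='WZXIKE' cursor=5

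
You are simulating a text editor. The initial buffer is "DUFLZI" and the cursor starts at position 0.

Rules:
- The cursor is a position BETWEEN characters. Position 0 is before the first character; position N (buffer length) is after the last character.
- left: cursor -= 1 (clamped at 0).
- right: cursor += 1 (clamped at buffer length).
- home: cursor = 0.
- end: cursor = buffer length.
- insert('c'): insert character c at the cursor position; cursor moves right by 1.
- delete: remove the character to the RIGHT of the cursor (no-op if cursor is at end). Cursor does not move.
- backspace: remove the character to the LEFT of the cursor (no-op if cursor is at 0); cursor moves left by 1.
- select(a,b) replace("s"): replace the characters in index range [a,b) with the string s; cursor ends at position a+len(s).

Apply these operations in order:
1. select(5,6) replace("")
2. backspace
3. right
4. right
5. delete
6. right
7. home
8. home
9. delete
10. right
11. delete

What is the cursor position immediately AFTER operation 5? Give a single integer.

Answer: 4

Derivation:
After op 1 (select(5,6) replace("")): buf='DUFLZ' cursor=5
After op 2 (backspace): buf='DUFL' cursor=4
After op 3 (right): buf='DUFL' cursor=4
After op 4 (right): buf='DUFL' cursor=4
After op 5 (delete): buf='DUFL' cursor=4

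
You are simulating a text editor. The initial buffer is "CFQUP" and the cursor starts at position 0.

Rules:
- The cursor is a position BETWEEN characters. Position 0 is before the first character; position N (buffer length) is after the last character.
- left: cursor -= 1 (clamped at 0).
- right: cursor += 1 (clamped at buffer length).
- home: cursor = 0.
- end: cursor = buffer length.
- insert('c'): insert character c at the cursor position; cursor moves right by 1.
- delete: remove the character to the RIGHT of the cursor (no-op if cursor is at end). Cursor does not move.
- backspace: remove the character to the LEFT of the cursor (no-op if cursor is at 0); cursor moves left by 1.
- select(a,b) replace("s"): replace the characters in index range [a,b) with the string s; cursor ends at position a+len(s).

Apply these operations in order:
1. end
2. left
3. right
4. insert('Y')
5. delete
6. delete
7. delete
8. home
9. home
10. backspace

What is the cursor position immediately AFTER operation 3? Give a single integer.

Answer: 5

Derivation:
After op 1 (end): buf='CFQUP' cursor=5
After op 2 (left): buf='CFQUP' cursor=4
After op 3 (right): buf='CFQUP' cursor=5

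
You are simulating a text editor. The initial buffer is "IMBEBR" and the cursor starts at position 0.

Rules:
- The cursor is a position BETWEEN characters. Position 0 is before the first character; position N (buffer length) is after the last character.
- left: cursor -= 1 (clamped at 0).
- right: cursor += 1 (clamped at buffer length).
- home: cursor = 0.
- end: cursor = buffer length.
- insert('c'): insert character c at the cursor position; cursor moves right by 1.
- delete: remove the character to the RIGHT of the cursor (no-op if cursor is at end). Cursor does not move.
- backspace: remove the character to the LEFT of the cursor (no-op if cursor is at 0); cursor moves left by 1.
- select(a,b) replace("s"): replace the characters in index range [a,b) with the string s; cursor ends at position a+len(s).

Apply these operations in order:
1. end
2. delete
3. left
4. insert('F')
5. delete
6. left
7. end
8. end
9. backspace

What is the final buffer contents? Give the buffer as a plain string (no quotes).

Answer: IMBEB

Derivation:
After op 1 (end): buf='IMBEBR' cursor=6
After op 2 (delete): buf='IMBEBR' cursor=6
After op 3 (left): buf='IMBEBR' cursor=5
After op 4 (insert('F')): buf='IMBEBFR' cursor=6
After op 5 (delete): buf='IMBEBF' cursor=6
After op 6 (left): buf='IMBEBF' cursor=5
After op 7 (end): buf='IMBEBF' cursor=6
After op 8 (end): buf='IMBEBF' cursor=6
After op 9 (backspace): buf='IMBEB' cursor=5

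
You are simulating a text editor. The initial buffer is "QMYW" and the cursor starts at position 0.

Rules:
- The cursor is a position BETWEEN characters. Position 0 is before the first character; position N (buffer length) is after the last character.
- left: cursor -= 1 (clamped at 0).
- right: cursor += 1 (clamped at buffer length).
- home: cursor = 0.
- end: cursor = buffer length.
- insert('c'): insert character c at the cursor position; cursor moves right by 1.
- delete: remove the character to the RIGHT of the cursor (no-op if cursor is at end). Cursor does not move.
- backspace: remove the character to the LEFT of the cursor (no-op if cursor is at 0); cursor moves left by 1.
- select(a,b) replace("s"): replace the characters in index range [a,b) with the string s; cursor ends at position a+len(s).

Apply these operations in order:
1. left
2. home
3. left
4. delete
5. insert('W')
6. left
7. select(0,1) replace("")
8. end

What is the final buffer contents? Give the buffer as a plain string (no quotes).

Answer: MYW

Derivation:
After op 1 (left): buf='QMYW' cursor=0
After op 2 (home): buf='QMYW' cursor=0
After op 3 (left): buf='QMYW' cursor=0
After op 4 (delete): buf='MYW' cursor=0
After op 5 (insert('W')): buf='WMYW' cursor=1
After op 6 (left): buf='WMYW' cursor=0
After op 7 (select(0,1) replace("")): buf='MYW' cursor=0
After op 8 (end): buf='MYW' cursor=3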